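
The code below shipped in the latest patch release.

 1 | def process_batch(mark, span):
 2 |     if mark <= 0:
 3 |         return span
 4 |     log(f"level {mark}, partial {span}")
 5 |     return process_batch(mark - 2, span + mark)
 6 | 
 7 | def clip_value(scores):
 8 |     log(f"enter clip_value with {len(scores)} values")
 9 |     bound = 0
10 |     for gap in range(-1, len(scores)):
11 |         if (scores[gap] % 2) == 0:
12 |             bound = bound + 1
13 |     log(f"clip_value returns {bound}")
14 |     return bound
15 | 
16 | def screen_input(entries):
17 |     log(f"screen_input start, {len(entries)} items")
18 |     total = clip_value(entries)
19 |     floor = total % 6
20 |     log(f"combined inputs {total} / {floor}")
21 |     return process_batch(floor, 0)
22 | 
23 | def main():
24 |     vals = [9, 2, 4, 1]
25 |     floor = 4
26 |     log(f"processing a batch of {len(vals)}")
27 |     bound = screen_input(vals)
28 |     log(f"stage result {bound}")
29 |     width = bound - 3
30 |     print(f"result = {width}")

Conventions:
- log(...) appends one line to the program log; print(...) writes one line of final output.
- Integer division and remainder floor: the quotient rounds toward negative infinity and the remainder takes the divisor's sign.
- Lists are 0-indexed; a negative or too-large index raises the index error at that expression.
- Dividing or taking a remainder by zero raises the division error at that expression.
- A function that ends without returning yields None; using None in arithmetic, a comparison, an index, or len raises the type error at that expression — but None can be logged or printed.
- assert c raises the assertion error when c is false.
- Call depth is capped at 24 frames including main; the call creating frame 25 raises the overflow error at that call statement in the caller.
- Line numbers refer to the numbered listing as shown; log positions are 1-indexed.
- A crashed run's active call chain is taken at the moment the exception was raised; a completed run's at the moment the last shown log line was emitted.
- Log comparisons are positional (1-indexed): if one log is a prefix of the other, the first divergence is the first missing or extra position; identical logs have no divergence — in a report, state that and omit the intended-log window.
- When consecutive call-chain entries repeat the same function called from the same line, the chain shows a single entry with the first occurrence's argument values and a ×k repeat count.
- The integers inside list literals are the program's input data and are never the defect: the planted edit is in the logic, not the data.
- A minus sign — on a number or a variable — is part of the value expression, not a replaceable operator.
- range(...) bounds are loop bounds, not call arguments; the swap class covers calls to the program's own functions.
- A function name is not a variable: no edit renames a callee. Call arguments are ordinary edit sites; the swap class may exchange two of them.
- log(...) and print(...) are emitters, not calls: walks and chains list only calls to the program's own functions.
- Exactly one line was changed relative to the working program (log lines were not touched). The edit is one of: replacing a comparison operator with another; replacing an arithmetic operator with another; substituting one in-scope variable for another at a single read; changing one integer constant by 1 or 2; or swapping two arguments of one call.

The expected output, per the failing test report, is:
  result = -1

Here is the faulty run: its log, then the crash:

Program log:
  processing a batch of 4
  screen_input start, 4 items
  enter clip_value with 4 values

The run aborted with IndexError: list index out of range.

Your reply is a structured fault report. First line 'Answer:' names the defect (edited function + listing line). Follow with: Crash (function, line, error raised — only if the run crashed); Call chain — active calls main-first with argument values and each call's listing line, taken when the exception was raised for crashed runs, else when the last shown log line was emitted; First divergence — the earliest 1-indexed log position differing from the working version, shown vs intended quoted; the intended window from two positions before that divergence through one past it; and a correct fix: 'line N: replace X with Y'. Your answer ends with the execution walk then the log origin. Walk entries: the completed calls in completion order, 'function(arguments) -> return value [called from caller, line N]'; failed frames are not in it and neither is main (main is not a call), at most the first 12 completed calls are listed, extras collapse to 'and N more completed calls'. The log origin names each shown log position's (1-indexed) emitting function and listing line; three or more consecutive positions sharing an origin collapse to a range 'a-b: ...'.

Answer: the defect is in clip_value at line 10.
The tell: After 3 matching log lines the faulty run goes silent, while the working version continues with 'clip_value returns 2'.
Crash: clip_value, line 11, IndexError.
Call chain: main -> screen_input([9, 2, 4, 1]) (called at line 27) -> clip_value([9, 2, 4, 1]) (called at line 18).
First divergence: position 4 — the faulty run's log ends after 3 lines; the working version continues with 'clip_value returns 2'.
Intended log window:
  2: screen_input start, 4 items
  3: enter clip_value with 4 values
  4: clip_value returns 2
  5: combined inputs 2 / 2
Execution walk:
  (no call completed)
Log origin:
  1 — main, line 26
  2 — screen_input, line 17
  3 — clip_value, line 8
A correct fix: line 10: replace `-1` with `0`.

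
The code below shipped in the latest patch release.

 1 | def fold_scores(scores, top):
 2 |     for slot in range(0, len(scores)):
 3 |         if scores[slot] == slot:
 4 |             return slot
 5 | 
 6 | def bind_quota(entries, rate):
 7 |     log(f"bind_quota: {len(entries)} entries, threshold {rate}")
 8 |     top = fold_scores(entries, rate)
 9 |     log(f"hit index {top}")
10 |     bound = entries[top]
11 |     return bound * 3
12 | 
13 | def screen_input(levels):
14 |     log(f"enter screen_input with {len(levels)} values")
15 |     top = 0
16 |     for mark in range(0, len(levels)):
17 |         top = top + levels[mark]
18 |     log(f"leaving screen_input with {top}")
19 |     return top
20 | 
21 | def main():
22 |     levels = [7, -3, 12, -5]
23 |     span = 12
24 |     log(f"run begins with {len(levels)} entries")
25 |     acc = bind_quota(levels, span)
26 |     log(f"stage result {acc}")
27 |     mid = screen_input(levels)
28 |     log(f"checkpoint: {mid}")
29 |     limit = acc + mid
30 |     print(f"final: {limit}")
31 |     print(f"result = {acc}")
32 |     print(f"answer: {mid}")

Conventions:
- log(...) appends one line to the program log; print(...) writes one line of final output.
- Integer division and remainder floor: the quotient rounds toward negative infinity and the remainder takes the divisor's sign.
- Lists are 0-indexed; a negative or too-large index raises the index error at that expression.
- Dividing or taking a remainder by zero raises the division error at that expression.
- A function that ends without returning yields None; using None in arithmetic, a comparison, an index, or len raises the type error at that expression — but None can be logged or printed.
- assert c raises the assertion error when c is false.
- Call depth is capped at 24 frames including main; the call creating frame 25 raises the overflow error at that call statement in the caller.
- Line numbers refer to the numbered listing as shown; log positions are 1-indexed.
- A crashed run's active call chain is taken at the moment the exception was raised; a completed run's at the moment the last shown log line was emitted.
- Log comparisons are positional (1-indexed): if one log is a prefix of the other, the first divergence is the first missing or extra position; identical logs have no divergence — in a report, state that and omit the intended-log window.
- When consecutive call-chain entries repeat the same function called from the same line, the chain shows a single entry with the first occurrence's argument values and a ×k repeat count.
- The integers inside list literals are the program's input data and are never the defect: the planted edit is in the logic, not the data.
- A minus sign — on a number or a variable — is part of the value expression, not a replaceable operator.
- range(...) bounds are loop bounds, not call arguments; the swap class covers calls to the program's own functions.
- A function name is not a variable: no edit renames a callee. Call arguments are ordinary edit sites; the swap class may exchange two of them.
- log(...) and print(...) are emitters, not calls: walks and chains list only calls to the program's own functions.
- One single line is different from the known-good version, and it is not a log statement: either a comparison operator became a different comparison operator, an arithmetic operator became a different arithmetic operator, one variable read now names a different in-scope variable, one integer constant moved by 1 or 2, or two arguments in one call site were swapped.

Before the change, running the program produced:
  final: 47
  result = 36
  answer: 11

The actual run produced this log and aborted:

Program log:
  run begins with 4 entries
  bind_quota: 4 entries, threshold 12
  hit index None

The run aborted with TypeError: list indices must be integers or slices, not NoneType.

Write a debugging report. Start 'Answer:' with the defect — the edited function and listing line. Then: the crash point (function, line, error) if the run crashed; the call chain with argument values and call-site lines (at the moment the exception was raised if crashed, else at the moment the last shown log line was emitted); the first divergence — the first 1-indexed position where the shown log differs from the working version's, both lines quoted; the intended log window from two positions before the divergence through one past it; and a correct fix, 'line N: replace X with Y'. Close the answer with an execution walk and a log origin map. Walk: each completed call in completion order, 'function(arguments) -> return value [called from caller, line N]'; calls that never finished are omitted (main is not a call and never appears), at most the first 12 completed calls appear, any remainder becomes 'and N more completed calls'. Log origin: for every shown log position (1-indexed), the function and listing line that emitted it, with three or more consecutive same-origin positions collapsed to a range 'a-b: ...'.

Answer: the defect is in fold_scores at line 3.
Core observation: Log line 3 is where behavior first shows: 'hit index None' appears instead of 'hit index 2'.
Crash: bind_quota, line 10, TypeError.
Call chain: main -> bind_quota([7, -3, 12, -5], 12) (called at line 25).
First divergence: position 3; shown 'hit index None' vs intended 'hit index 2'.
Intended log window:
  1: run begins with 4 entries
  2: bind_quota: 4 entries, threshold 12
  3: hit index 2
  4: stage result 36
Execution walk:
  fold_scores([7, -3, 12, -5], 12) -> None  [called from bind_quota, line 8]
Origin of each log line:
  1: logged in main at line 24
  2: logged in bind_quota at line 7
  3: logged in bind_quota at line 9
A correct fix: line 3: replace `scores[slot] == slot` with `scores[slot] == top`.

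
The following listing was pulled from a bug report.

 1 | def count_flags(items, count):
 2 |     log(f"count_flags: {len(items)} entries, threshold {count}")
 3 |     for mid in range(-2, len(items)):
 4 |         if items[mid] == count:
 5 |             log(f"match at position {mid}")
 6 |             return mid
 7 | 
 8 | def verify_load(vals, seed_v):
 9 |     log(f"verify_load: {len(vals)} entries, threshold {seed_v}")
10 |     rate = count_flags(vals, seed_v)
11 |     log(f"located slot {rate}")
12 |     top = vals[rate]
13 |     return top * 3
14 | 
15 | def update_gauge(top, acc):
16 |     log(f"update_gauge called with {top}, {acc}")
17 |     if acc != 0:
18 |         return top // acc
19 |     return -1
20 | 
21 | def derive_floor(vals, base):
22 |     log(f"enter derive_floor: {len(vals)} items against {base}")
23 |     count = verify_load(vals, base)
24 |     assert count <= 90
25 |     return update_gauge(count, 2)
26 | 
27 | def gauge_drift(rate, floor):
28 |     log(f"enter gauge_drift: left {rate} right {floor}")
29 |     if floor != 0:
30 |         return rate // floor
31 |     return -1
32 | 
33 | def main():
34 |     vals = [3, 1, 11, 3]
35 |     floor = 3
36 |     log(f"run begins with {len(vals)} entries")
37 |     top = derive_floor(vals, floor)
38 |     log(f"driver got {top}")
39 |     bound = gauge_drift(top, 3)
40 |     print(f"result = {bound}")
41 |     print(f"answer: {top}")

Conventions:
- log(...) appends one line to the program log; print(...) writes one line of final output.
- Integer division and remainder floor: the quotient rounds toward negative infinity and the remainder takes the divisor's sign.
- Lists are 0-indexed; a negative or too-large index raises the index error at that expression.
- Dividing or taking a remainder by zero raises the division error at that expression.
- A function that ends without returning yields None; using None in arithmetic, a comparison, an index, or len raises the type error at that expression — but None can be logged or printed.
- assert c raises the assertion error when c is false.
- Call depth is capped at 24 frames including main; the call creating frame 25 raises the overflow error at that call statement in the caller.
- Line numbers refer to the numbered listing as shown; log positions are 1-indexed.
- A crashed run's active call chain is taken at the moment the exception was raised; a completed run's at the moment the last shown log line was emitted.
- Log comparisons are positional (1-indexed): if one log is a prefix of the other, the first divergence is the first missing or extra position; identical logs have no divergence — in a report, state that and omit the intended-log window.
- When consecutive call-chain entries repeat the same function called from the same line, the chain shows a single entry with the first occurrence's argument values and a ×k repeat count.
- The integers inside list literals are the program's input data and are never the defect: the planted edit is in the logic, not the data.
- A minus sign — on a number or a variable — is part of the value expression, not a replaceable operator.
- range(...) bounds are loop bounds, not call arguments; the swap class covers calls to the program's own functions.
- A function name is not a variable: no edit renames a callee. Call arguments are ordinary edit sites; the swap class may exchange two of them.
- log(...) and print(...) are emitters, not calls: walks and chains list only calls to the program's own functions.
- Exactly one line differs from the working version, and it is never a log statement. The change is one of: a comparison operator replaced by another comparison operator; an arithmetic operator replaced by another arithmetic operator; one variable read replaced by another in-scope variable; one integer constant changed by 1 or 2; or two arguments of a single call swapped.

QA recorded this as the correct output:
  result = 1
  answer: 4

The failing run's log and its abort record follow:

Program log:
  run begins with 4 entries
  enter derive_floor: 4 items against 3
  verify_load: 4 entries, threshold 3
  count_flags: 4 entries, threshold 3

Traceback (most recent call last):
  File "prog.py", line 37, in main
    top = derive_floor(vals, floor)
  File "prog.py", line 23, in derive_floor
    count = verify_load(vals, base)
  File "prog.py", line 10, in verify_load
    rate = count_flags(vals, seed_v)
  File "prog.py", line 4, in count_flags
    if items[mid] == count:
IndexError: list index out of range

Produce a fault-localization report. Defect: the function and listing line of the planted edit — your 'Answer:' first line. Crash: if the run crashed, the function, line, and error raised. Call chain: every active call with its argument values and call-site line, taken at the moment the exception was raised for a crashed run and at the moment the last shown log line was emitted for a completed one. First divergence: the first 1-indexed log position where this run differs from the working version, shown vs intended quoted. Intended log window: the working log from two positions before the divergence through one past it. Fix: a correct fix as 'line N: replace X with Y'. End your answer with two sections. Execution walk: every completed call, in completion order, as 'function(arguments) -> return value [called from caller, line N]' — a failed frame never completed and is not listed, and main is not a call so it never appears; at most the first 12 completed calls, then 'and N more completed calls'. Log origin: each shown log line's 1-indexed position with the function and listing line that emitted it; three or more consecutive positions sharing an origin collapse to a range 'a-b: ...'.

Answer: the defect is in count_flags at line 3.
The tell: A complete run would log 'match at position 0' next, but this one stopped at 4 lines.
Crash: count_flags, line 4, IndexError.
Call chain: main -> derive_floor([3, 1, 11, 3], 3) (called at line 37) -> verify_load([3, 1, 11, 3], 3) (called at line 23) -> count_flags([3, 1, 11, 3], 3) (called at line 10).
First divergence: position 5 — after 4 matching lines the faulty run goes silent; intended next line 'match at position 0'.
Intended log window:
  3: verify_load: 4 entries, threshold 3
  4: count_flags: 4 entries, threshold 3
  5: match at position 0
  6: located slot 0
Execution walk:
  (no call completed)
Log line origins:
  1: logged in main at line 36
  2: logged in derive_floor at line 22
  3: logged in verify_load at line 9
  4: logged in count_flags at line 2
A correct fix: line 3: replace `-2` with `0`.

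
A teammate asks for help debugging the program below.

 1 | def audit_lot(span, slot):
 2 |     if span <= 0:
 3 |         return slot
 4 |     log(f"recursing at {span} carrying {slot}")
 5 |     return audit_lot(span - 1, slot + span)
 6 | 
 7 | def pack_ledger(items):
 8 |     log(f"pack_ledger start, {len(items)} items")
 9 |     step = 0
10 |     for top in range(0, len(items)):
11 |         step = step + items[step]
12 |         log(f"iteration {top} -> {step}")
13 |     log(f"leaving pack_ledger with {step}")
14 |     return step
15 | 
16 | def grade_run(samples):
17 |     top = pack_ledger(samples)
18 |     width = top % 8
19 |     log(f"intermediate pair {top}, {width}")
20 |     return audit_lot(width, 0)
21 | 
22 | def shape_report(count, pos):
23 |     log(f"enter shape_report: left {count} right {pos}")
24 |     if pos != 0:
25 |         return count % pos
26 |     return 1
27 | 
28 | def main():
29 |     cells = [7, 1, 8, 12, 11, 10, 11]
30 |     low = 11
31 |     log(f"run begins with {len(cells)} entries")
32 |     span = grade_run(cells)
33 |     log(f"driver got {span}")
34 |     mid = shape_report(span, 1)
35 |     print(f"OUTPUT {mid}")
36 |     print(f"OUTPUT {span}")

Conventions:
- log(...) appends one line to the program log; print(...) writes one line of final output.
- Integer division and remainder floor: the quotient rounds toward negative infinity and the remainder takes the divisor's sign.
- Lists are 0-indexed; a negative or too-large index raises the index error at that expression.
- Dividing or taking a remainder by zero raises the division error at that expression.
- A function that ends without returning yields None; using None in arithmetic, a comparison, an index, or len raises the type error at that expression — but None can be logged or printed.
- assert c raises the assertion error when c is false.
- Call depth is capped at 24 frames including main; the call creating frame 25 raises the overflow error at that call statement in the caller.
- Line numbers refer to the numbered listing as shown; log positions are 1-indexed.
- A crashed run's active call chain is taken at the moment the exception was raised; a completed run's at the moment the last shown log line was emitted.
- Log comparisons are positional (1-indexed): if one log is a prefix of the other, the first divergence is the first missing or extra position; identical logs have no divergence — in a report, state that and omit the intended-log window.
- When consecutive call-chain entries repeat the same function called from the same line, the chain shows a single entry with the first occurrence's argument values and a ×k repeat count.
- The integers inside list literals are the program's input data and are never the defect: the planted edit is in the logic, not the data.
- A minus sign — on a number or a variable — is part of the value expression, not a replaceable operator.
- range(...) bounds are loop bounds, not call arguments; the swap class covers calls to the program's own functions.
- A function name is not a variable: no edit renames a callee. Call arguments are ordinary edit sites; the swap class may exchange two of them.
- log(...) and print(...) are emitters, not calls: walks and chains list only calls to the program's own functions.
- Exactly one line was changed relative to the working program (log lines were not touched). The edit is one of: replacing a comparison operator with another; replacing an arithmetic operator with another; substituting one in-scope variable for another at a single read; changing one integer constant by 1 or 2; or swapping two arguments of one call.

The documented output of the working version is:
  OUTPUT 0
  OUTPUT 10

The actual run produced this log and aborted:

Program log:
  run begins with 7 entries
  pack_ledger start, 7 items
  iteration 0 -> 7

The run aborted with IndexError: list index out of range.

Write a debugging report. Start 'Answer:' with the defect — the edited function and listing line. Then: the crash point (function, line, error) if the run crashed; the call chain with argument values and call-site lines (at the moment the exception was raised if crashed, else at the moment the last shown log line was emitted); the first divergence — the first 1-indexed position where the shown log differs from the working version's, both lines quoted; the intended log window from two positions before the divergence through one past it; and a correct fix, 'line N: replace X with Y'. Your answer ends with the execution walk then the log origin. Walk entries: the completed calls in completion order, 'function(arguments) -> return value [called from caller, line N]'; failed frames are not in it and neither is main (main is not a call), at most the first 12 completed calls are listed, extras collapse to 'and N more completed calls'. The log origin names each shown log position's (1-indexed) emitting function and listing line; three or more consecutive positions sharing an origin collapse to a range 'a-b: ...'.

Answer: the defect is in pack_ledger at line 11.
Key observation: Only 3 log lines were emitted before the run died; the intended continuation was 'iteration 1 -> 8'.
Crash: pack_ledger, line 11, IndexError.
Call chain: main -> grade_run([7, 1, 8, 12, 11, 10, 11]) (called at line 32) -> pack_ledger([7, 1, 8, 12, 11, 10, 11]) (called at line 17).
First divergence: position 4 — the faulty run's log ends after 3 lines; the working version continues with 'iteration 1 -> 8'.
Intended log window:
  2: pack_ledger start, 7 items
  3: iteration 0 -> 7
  4: iteration 1 -> 8
  5: iteration 2 -> 16
Execution walk:
  (no call completed)
Log origins:
  1: emitted by main (line 31)
  2: emitted by pack_ledger (line 8)
  3: emitted by pack_ledger (line 12)
A correct fix: line 11: replace `items[step]` with `items[top]`.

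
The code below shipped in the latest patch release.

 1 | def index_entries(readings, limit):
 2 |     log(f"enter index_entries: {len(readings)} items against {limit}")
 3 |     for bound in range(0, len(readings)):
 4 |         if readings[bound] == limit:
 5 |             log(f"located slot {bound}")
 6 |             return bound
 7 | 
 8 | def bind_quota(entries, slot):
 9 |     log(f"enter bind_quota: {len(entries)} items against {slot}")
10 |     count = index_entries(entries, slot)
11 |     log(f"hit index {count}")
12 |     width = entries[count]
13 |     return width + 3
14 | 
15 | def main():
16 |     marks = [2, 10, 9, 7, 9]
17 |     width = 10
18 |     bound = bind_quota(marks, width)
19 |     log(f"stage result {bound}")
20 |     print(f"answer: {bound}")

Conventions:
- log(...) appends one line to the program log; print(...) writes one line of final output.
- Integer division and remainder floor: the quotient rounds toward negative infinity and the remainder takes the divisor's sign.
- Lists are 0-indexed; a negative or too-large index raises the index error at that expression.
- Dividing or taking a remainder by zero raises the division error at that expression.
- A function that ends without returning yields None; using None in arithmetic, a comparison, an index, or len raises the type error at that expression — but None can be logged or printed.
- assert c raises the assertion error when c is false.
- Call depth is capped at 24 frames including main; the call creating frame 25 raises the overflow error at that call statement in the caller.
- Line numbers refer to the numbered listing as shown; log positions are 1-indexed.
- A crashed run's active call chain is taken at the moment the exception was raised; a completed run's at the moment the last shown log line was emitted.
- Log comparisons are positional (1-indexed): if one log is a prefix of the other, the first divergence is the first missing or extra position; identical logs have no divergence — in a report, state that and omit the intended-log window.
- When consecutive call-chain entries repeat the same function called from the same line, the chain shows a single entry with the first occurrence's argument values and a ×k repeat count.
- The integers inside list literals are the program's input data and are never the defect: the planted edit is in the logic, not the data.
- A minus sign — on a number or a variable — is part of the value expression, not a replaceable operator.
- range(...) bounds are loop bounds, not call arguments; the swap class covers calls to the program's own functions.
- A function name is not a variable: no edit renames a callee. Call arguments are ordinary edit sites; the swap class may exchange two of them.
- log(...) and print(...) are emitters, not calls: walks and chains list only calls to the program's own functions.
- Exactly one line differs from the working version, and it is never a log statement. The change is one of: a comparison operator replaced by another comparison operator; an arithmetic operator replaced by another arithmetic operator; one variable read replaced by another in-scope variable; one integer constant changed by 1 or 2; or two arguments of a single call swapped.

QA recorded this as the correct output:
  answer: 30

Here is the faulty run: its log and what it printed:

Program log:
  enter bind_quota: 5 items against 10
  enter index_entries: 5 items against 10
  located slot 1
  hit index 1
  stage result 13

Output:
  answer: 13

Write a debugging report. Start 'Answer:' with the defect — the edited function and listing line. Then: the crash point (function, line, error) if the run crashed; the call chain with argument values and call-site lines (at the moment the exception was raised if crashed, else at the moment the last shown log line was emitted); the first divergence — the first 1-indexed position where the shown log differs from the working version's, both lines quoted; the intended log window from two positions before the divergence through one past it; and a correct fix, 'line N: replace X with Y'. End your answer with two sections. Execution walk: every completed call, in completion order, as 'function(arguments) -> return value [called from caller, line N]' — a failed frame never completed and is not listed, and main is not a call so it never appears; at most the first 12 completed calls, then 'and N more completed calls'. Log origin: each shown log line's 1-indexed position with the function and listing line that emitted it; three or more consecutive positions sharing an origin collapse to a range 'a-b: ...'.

Answer: the defect is in bind_quota at line 13.
Key fact: At log position 5 the runs split — shown 'stage result 13', but the working version logs 'stage result 30'.
Call chain: main.
First divergence: position 5 — shown 'stage result 13', intended 'stage result 30'.
Intended log window:
  3: located slot 1
  4: hit index 1
  5: stage result 30
Execution walk:
  index_entries([2, 10, 9, 7, 9], 10) -> 1  [called from bind_quota, line 10]
  bind_quota([2, 10, 9, 7, 9], 10) -> 13  [called from main, line 18]
Log origin:
  1 — bind_quota, line 9
  2 — index_entries, line 2
  3 — index_entries, line 5
  4 — bind_quota, line 11
  5 — main, line 19
A correct fix: line 13: replace `+` with `*`.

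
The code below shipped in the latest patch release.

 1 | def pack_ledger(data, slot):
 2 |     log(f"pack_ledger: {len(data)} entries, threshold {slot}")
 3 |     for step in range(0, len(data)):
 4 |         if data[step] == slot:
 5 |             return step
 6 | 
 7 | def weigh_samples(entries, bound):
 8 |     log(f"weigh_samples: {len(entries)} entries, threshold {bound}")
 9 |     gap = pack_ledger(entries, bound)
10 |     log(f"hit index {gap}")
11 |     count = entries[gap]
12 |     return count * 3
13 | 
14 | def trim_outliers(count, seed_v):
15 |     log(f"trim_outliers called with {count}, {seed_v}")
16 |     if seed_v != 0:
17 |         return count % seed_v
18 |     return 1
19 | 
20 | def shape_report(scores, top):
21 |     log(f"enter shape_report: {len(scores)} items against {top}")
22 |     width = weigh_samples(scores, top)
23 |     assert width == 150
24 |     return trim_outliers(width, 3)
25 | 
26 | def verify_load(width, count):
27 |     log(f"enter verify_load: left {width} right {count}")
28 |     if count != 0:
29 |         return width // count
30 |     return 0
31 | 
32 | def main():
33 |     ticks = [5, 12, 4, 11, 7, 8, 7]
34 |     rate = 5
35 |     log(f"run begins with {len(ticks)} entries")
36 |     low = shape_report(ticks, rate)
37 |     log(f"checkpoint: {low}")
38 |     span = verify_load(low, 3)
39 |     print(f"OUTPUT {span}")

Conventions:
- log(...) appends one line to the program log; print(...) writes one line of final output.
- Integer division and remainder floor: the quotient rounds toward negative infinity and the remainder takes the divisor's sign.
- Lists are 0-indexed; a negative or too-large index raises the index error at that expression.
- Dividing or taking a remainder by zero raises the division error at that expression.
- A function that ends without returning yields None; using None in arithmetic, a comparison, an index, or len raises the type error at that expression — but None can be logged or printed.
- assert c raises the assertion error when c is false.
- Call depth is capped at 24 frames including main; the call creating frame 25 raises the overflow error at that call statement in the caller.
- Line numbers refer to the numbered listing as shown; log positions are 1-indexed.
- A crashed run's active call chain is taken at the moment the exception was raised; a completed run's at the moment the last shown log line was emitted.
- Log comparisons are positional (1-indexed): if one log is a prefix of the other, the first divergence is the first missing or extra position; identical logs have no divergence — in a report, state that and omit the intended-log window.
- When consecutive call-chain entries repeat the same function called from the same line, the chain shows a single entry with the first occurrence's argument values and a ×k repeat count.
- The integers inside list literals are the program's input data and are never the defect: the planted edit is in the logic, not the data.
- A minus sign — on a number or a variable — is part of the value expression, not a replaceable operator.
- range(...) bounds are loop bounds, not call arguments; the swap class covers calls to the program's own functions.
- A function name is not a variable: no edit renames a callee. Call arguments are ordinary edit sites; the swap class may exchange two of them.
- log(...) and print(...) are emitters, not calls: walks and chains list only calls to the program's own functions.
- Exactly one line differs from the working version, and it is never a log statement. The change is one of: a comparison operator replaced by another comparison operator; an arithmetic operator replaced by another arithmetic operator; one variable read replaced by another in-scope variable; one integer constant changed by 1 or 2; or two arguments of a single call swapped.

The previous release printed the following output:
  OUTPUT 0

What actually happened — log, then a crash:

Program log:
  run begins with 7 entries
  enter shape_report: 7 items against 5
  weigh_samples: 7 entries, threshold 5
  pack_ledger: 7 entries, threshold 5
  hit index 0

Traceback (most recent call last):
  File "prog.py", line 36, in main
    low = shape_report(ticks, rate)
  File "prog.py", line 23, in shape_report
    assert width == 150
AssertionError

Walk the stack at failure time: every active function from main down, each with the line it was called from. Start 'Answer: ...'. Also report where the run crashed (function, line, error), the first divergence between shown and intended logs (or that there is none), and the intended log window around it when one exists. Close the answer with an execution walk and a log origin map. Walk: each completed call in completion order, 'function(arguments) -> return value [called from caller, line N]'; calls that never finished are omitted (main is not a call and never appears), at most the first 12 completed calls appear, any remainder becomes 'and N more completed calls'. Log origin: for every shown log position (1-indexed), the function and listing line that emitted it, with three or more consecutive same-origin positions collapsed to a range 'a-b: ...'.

Answer: main -> shape_report (called at line 36).
The tell: The faulty run's log stops after 5 lines; the working version's next line would be 'trim_outliers called with 15, 3'.
Crash: shape_report, line 23, AssertionError.
First divergence: position 6; the shown log stops at 5 lines while the working version next logs 'trim_outliers called with 15, 3'.
Intended log window:
  4: pack_ledger: 7 entries, threshold 5
  5: hit index 0
  6: trim_outliers called with 15, 3
  7: checkpoint: 0
Execution walk:
  pack_ledger([5, 12, 4, 11, 7, 8, 7], 5) -> 0  [called from weigh_samples, line 9]
  weigh_samples([5, 12, 4, 11, 7, 8, 7], 5) -> 15  [called from shape_report, line 22]
Origin of each log line:
  1: logged in main at line 35
  2: logged in shape_report at line 21
  3: logged in weigh_samples at line 8
  4: logged in pack_ledger at line 2
  5: logged in weigh_samples at line 10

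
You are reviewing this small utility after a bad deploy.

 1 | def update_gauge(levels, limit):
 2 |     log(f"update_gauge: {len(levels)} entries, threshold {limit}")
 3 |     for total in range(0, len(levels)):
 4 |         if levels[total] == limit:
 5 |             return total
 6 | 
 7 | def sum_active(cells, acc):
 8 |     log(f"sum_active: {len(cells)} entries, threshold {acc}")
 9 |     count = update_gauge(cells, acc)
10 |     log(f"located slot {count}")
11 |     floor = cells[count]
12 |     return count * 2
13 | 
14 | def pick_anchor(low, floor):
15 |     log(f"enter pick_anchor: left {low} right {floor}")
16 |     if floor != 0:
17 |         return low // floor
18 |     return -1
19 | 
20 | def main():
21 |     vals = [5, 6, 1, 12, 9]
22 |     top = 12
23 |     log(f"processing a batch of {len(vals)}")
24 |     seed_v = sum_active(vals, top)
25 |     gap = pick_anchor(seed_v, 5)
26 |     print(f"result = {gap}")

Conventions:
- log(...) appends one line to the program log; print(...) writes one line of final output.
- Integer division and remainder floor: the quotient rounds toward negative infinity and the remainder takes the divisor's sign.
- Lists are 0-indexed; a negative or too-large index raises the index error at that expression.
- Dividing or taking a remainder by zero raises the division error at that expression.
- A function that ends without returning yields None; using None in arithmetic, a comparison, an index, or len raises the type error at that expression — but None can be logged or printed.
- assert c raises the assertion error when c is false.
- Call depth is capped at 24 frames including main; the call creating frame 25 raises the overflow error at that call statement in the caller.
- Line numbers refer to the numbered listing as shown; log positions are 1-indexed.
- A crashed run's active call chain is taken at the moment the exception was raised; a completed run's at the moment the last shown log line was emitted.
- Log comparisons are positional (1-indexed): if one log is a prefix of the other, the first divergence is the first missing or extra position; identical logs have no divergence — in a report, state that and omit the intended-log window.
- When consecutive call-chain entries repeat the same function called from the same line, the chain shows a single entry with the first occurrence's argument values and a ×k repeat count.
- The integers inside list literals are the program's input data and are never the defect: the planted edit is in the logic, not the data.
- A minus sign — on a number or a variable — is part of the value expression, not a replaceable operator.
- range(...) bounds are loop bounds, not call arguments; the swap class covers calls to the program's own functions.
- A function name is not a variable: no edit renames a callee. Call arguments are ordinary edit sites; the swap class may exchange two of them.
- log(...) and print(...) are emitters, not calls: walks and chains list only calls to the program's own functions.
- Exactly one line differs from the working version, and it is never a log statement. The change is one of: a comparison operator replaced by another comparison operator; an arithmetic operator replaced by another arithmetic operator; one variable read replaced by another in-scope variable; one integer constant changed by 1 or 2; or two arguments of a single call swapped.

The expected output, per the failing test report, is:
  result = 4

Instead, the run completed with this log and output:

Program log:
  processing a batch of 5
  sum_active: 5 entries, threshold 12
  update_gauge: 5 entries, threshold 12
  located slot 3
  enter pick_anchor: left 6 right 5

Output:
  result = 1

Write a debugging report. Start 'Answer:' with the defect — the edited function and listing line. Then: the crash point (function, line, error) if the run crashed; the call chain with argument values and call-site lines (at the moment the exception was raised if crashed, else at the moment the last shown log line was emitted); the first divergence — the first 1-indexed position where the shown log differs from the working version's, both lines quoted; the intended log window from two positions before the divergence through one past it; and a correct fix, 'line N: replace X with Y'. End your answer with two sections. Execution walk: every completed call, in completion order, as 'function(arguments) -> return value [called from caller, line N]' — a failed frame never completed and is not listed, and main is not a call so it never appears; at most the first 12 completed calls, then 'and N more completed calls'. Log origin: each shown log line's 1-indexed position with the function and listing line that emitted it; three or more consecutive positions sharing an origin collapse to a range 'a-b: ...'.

Answer: the defect is in sum_active at line 12.
Core observation: Position 5 is the first bad log line: 'enter pick_anchor: left 6 right 5' should read 'enter pick_anchor: left 24 right 5'.
Call chain: main -> pick_anchor(6, 5) (called at line 25).
First divergence: position 5; shown 'enter pick_anchor: left 6 right 5' vs intended 'enter pick_anchor: left 24 right 5'.
Intended log window:
  3: update_gauge: 5 entries, threshold 12
  4: located slot 3
  5: enter pick_anchor: left 24 right 5
Execution walk:
  update_gauge([5, 6, 1, 12, 9], 12) -> 3  [called from sum_active, line 9]
  sum_active([5, 6, 1, 12, 9], 12) -> 6  [called from main, line 24]
  pick_anchor(6, 5) -> 1  [called from main, line 25]
Log line origins:
  1 — main, line 23
  2 — sum_active, line 8
  3 — update_gauge, line 2
  4 — sum_active, line 10
  5 — pick_anchor, line 15
A correct fix: line 12: replace `count` with `floor`.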